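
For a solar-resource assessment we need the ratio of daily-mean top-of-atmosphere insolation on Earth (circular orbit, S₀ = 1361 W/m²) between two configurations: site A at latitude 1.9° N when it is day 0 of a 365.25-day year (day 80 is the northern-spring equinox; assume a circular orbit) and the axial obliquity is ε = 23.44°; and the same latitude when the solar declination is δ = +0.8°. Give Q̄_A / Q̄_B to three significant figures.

— Configuration A (φ=+1.9°):
Solar longitude: λ_s = 360° × (0 − 80)/365.25 = -78.850°, i.e. -78.850° + 360° = 281.150°.
sin δ = sin 23.44° × sin 281.150° = -0.39028, so δ = -22.972°.
cos H₀ = −tan(+1.9°) tan(-22.972°) = 0.0141, H₀ = 1.5567 rad.
Bracket: H₀ sin φ sin δ + cos φ cos δ sin H₀ = 1.5567×0.03316×-0.39028 + 0.99945×0.92070×0.99990 = -0.020146 + 0.920102 = 0.899956.
Q̄ = (S₀/π) × [bracket] = (1361/π) × 0.899956 = 389.88 W/m².
— Configuration B (φ=+1.9°):
cos H₀ = −tan(+1.9°) tan(+0.800°) = -0.0005, H₀ = 1.5713 rad.
Bracket: H₀ sin φ sin δ + cos φ cos δ sin H₀ = 1.5713×0.03316×0.01396 + 0.99945×0.99990×1.00000 = 0.000727 + 0.999350 = 1.000077.
Q̄ = (S₀/π) × [bracket] = (1361/π) × 1.000077 = 433.25 W/m².
Ratio Q̄_A / Q̄_B = 389.88 / 433.25 = 0.8999.

Q̄_A / Q̄_B ≈ 0.900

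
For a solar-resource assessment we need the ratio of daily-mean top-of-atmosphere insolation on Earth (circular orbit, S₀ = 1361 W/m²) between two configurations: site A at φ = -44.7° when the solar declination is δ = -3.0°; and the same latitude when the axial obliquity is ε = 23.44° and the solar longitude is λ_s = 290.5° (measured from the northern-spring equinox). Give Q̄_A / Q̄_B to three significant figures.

— Configuration A (φ=-44.7°):
cos H₀ = −tan(-44.7°) tan(-3.000°) = -0.0519, H₀ = 1.6227 rad.
Bracket: H₀ sin φ sin δ + cos φ cos δ sin H₀ = 1.6227×-0.70339×-0.05234 + 0.71080×0.99863×0.99865 = 0.059740 + 0.708868 = 0.768608.
Q̄ = (S₀/π) × [bracket] = (1361/π) × 0.768608 = 332.98 W/m².
— Configuration B (φ=-44.7°):
Solar declination: sin δ = sin ε · sin λ_s = sin 23.44° × sin 290.5° = -0.37260, so δ = -21.876°.
cos H₀ = −tan(-44.7°) tan(-21.876°) = -0.3973, H₀ = 1.9794 rad.
Bracket: H₀ sin φ sin δ + cos φ cos δ sin H₀ = 1.9794×-0.70339×-0.37260 + 0.71080×0.92799×0.91768 = 0.518767 + 0.605316 = 1.124083.
Q̄ = (S₀/π) × [bracket] = (1361/π) × 1.124083 = 486.97 W/m².
Ratio Q̄_A / Q̄_B = 332.98 / 486.97 = 0.6838.

Q̄_A / Q̄_B ≈ 0.684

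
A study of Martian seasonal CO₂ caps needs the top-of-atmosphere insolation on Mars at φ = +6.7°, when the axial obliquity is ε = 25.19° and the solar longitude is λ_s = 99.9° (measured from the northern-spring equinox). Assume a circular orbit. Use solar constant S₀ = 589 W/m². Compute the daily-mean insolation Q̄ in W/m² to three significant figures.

Solar declination: sin δ = sin ε · sin λ_s = sin 25.19° × sin 99.9° = 0.41928, so δ = +24.789°.
cos H₀ = −tan(+6.7°) tan(+24.789°) = -0.0543, H₀ = 1.6251 rad.
Bracket: H₀ sin φ sin δ + cos φ cos δ sin H₀ = 1.6251×0.11667×0.41928 + 0.99317×0.90786×0.99853 = 0.079496 + 0.900334 = 0.979830.
Q̄ = (S₀/π) × [bracket] = (589/π) × 0.979830 = 183.7 W/m².

Q̄ ≈ 184 W/m²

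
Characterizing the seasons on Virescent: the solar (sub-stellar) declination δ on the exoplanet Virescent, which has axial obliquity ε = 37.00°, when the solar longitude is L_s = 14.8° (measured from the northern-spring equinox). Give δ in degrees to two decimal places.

δ = +8.84°

sin δ = sin ε · sin L_s = sin 37.00° × sin 14.8° = 0.153731.
δ = arcsin(0.153731) = +8.84°.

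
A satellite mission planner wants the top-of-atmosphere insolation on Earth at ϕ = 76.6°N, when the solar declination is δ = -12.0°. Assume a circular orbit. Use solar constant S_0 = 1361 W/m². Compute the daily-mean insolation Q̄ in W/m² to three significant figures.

cos h₀ = −tan(+76.6°) tan(-12.000°) = 0.8922, h₀ = 0.4686 rad.
Bracket: h₀ sin ϕ sin δ + cos ϕ cos δ sin h₀ = 0.4686×0.97278×-0.20791 + 0.23175×0.97815×0.45160 = -0.094775 + 0.102372 = 0.007597.
Q̄ = (S_0/π) × [bracket] = (1361/π) × 0.007597 = 3.291 W/m².

Q̄ ≈ 3.29 W/m²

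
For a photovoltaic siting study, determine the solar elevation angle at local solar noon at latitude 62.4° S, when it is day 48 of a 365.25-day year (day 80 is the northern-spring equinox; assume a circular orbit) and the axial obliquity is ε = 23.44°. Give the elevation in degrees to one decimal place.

39.6°

Solar longitude: λ_s = 360° × (48 − 80)/365.25 = -31.540°, i.e. -31.540° + 360° = 328.460°.
sin δ = sin 23.44° × sin 328.460° = -0.20808, so δ = -12.010°.
At local noon the hour angle is zero, so the zenith angle equals |φ − δ| = |-62.4° − (-12.010°)| = 50.390°.
Elevation = 90° − 50.390° = 39.6°.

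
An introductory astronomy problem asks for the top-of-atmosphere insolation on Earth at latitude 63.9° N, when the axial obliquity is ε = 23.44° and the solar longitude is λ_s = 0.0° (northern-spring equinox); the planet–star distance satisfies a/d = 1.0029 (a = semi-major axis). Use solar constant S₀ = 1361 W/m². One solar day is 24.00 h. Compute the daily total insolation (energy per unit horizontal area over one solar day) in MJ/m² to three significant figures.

Solar declination: sin δ = sin ε · sin λ_s = sin 23.44° × sin 0.0° = 0.00000, so δ = +0.000°.
cos H₀ = −tan(+63.9°) tan(+0.000°) = -0.0000, H₀ = 1.5708 rad.
Bracket: H₀ sin φ sin δ + cos φ cos δ sin H₀ = 1.5708×0.89803×0.00000 + 0.43994×1.00000×1.00000 = 0.000000 + 0.439940 = 0.439940.
Inverse-square distance factor (a/d)² = 1.0029² = 1.005808.
Q̄ = (S₀/π) × 1.005808 × [bracket] = (1361/π) × 1.005808 × 0.439940 = 191.70 W/m².
Daily total = Q̄ × 24.00 h × 3600 s/h = 191.70 × 24.00 × 3600 / 10⁶ = 16.56 MJ/m².

16.6 MJ/m²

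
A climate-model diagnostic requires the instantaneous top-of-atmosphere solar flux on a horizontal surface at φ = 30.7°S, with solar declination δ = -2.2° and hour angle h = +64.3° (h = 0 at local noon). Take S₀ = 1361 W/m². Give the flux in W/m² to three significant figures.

cos θ_z = sin φ sin δ + cos φ cos δ cos h = 0.019599 + 0.372608 = 0.392207.
Flux = S₀ · cos θ_z = 1361 × 0.392207 = 533.8 W/m².

534 W/m²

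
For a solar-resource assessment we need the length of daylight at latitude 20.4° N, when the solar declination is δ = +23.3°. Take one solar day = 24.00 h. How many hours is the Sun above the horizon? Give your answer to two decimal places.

cos H₀ = −tan φ · tan δ = −tan(+20.4°) × tan(+23.300°) = -0.1602, so H₀ = 1.7317 rad = 99.22°.
Daylight = 2H₀/(2π) × 24.00 h = (1.7317/π) × 24.00 = 13.23 h.

13.23 h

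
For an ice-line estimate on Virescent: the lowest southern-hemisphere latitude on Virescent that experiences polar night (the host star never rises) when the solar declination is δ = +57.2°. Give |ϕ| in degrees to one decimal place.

Polar night requires cos h₀ = −tan ϕ tan δ ≥ 1, i.e. tan ϕ tan δ ≤ −1.
The boundary is |tan ϕ| · |tan δ| = 1, so |ϕ| = 90° − |δ| = 90° − 57.2° = 32.8° in the southern hemisphere.

|ϕ| = 32.8°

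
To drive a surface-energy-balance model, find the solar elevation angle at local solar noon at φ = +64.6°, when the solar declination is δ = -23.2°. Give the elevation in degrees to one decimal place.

2.2°

At local noon the hour angle is zero, so the zenith angle equals |φ − δ| = |+64.6° − (-23.200°)| = 87.800°.
Elevation = 90° − 87.800° = 2.2°.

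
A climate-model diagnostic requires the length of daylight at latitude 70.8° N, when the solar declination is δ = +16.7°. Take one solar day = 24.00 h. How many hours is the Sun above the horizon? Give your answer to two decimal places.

19.93 h

cos h₀ = −tan ϕ · tan δ = −tan(+70.8°) × tan(+16.700°) = -0.8615, so h₀ = 2.6091 rad = 149.49°.
Daylight = 2h₀/(2π) × 24.00 h = (2.6091/π) × 24.00 = 19.93 h.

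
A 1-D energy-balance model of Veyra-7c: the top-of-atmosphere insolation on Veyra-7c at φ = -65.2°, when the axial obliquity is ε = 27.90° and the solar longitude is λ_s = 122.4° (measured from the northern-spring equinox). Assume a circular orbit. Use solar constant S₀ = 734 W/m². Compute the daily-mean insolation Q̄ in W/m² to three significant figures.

Solar declination: sin δ = sin ε · sin λ_s = sin 27.90° × sin 122.4° = 0.39509, so δ = +23.271°.
cos H₀ = −tan(-65.2°) tan(+23.271°) = 0.9308, H₀ = 0.3743 rad.
Bracket: H₀ sin φ sin δ + cos φ cos δ sin H₀ = 0.3743×-0.90778×0.39509 + 0.41945×0.91864×0.36561 = -0.134244 + 0.140878 = 0.006634.
Q̄ = (S₀/π) × [bracket] = (734/π) × 0.006634 = 1.550 W/m².

Q̄ ≈ 1.55 W/m²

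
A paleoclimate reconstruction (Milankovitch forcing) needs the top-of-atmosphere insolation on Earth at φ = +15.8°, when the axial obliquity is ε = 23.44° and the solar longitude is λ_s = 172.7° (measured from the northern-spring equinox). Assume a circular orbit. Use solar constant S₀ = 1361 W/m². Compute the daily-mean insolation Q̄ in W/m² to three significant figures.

Solar declination: sin δ = sin ε · sin λ_s = sin 23.44° × sin 172.7° = 0.05054, so δ = +2.897°.
cos H₀ = −tan(+15.8°) tan(+2.897°) = -0.0143, H₀ = 1.5851 rad.
Bracket: H₀ sin φ sin δ + cos φ cos δ sin H₀ = 1.5851×0.27228×0.05054 + 0.96222×0.99872×0.99990 = 0.021813 + 0.960892 = 0.982705.
Q̄ = (S₀/π) × [bracket] = (1361/π) × 0.982705 = 425.7 W/m².

Q̄ ≈ 426 W/m²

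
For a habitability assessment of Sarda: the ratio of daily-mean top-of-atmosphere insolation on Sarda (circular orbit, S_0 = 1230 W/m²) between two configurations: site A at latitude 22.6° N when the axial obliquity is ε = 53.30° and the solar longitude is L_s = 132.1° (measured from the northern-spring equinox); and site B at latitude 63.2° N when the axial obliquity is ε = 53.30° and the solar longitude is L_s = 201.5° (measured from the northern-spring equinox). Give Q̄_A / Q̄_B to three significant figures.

— Configuration A (ϕ=+22.6°):
Solar declination: sin δ = sin ε · sin L_s = sin 53.30° × sin 132.1° = 0.59490, so δ = +36.505°.
cos h₀ = −tan(+22.6°) tan(+36.505°) = -0.3081, h₀ = 1.8840 rad.
Bracket: h₀ sin ϕ sin δ + cos ϕ cos δ sin h₀ = 1.8840×0.38430×0.59490 + 0.92321×0.80380×0.95136 = 0.430720 + 0.705982 = 1.136702.
Q̄ = (S_0/π) × [bracket] = (1230/π) × 1.136702 = 445.04 W/m².
— Configuration B (ϕ=+63.2°):
Solar declination: sin δ = sin ε · sin L_s = sin 53.30° × sin 201.5° = -0.29385, so δ = -17.089°.
cos h₀ = −tan(+63.2°) tan(-17.089°) = 0.6086, h₀ = 0.9165 rad.
Bracket: h₀ sin ϕ sin δ + cos ϕ cos δ sin h₀ = 0.9165×0.89259×-0.29385 + 0.45088×0.95585×0.79348 = -0.240387 + 0.341969 = 0.101582.
Q̄ = (S_0/π) × [bracket] = (1230/π) × 0.101582 = 39.772 W/m².
Ratio Q̄_A / Q̄_B = 445.04 / 39.772 = 11.19.

Q̄_A / Q̄_B ≈ 11.2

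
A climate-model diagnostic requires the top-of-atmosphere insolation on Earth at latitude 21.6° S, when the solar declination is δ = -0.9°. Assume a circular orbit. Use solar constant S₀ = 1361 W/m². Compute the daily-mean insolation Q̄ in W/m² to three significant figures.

cos H₀ = −tan(-21.6°) tan(-0.900°) = -0.0062, H₀ = 1.5770 rad.
Bracket: H₀ sin φ sin δ + cos φ cos δ sin H₀ = 1.5770×-0.36812×-0.01571 + 0.92978×0.99988×0.99998 = 0.009120 + 0.929650 = 0.938770.
Q̄ = (S₀/π) × [bracket] = (1361/π) × 0.938770 = 406.7 W/m².

Q̄ ≈ 407 W/m²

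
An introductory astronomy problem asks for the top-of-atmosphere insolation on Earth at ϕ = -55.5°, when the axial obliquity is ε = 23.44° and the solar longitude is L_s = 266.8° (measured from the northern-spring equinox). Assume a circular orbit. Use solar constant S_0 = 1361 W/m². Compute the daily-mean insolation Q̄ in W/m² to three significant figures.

Solar declination: sin δ = sin ε · sin L_s = sin 23.44° × sin 266.8° = -0.39717, so δ = -23.401°.
cos h₀ = −tan(-55.5°) tan(-23.401°) = -0.6297, h₀ = 2.2519 rad.
Bracket: h₀ sin ϕ sin δ + cos ϕ cos δ sin h₀ = 2.2519×-0.82413×-0.39717 + 0.56641×0.91775×0.77686 = 0.737091 + 0.403830 = 1.140921.
Q̄ = (S_0/π) × [bracket] = (1361/π) × 1.140921 = 494.3 W/m².

Q̄ ≈ 494 W/m²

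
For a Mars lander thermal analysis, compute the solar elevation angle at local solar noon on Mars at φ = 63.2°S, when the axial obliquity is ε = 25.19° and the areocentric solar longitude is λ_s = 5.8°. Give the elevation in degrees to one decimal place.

24.3°

sin δ = sin 25.19° × sin 5.8° = 0.04301, so δ = +2.465°.
At local noon the hour angle is zero, so the zenith angle equals |φ − δ| = |-63.2° − (+2.465°)| = 65.665°.
Elevation = 90° − 65.665° = 24.3°.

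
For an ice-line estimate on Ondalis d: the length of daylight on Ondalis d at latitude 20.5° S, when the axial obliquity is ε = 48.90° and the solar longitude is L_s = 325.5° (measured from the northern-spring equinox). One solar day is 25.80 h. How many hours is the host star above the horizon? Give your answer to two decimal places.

Solar declination: sin δ = sin ε · sin L_s = sin 48.90° × sin 325.5° = -0.42682, so δ = -25.266°.
cos h₀ = −tan ϕ · tan δ = −tan(-20.5°) × tan(-25.266°) = -0.1765, so h₀ = 1.7482 rad = 100.16°.
Daylight = 2h₀/(2π) × 25.80 h = (1.7482/π) × 25.80 = 14.36 h.

14.36 h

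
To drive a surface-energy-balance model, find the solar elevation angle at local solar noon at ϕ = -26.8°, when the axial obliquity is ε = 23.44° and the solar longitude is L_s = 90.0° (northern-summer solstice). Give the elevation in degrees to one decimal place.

39.8°

Solar declination: sin δ = sin ε · sin L_s = sin 23.44° × sin 90.0° = 0.39779, so δ = +23.440°.
At local noon the hour angle is zero, so the zenith angle equals |ϕ − δ| = |-26.8° − (+23.440°)| = 50.240°.
Elevation = 90° − 50.240° = 39.8°.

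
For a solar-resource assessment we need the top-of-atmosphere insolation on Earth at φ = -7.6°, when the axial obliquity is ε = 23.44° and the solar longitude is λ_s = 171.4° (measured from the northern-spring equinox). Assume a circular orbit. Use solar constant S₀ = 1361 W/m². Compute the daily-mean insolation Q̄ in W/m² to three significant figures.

Solar declination: sin δ = sin ε · sin λ_s = sin 23.44° × sin 171.4° = 0.05948, so δ = +3.410°.
cos H₀ = −tan(-7.6°) tan(+3.410°) = 0.0080, H₀ = 1.5628 rad.
Bracket: H₀ sin φ sin δ + cos φ cos δ sin H₀ = 1.5628×-0.13226×0.05948 + 0.99122×0.99823×0.99997 = -0.012294 + 0.989436 = 0.977142.
Q̄ = (S₀/π) × [bracket] = (1361/π) × 0.977142 = 423.3 W/m².

Q̄ ≈ 423 W/m²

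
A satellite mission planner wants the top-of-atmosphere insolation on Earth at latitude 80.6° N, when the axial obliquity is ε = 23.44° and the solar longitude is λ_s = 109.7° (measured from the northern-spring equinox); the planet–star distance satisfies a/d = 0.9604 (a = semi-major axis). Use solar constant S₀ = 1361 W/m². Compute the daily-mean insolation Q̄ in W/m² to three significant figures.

Solar declination: sin δ = sin ε · sin λ_s = sin 23.44° × sin 109.7° = 0.37451, so δ = +21.994°.
cos H₀ = −tan(+80.6°) tan(+21.994°) = -2.4398 ≤ −1 ⇒ polar day, H₀ = π.
Bracket: H₀ sin φ sin δ + cos φ cos δ sin H₀ = 3.1416×0.98657×0.37451 + 0.16333×0.92722×0.00000 = 1.160759 + 0.000000 = 1.160759.
Inverse-square distance factor (a/d)² = 0.9604² = 0.922368.
Q̄ = (S₀/π) × 0.922368 × [bracket] = (1361/π) × 0.922368 × 1.160759 = 463.8 W/m².

Q̄ ≈ 464 W/m²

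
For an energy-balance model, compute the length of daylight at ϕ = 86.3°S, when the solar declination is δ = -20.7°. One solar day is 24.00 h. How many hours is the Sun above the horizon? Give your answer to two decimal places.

Sunrise equation: cos h₀ = −tan ϕ · tan δ = -5.8433 ≤ −1, so the Sun never sets (polar day) and h₀ = π.
Daylight = 2h₀/(2π) × 24.00 h = (3.1416/π) × 24.00 = 24.00 h.

24.00 h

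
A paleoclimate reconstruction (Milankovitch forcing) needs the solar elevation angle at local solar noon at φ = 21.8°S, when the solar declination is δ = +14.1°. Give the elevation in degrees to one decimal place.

At local noon the hour angle is zero, so the zenith angle equals |φ − δ| = |-21.8° − (+14.100°)| = 35.900°.
Elevation = 90° − 35.900° = 54.1°.

54.1°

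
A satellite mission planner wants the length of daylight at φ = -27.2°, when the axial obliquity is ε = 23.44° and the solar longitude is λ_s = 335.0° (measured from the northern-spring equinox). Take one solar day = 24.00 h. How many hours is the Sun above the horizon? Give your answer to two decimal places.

Solar declination: sin δ = sin ε · sin λ_s = sin 23.44° × sin 335.0° = -0.16811, so δ = -9.678°.
cos H₀ = −tan φ · tan δ = −tan(-27.2°) × tan(-9.678°) = -0.0876, so H₀ = 1.6586 rad = 95.03°.
Daylight = 2H₀/(2π) × 24.00 h = (1.6586/π) × 24.00 = 12.67 h.

12.67 h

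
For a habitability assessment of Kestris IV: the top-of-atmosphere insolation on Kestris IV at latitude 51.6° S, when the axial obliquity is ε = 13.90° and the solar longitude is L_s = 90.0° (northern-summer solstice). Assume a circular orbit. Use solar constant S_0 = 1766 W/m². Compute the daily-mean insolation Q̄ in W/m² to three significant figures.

Solar declination: sin δ = sin ε · sin L_s = sin 13.90° × sin 90.0° = 0.24023, so δ = +13.900°.
cos h₀ = −tan(-51.6°) tan(+13.900°) = 0.3122, h₀ = 1.2533 rad.
Bracket: h₀ sin ϕ sin δ + cos ϕ cos δ sin h₀ = 1.2533×-0.78369×0.24023 + 0.62115×0.97072×0.95000 = -0.235954 + 0.572815 = 0.336861.
Q̄ = (S_0/π) × [bracket] = (1766/π) × 0.336861 = 189.4 W/m².

Q̄ ≈ 189 W/m²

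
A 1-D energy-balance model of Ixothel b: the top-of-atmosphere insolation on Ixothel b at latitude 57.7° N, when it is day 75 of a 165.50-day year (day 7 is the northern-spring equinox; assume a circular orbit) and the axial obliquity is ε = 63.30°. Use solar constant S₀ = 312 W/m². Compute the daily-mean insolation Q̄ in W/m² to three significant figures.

Q̄ ≈ 128 W/m²

Solar longitude: λ_s = 360° × (75 − 7)/165.50 = 147.915°.
sin δ = sin 63.30° × sin 147.915° = 0.47453, so δ = +28.329°.
cos H₀ = −tan(+57.7°) tan(+28.329°) = -0.8528, H₀ = 2.5921 rad.
Bracket: H₀ sin φ sin δ + cos φ cos δ sin H₀ = 2.5921×0.84526×0.47453 + 0.53435×0.88024×0.52229 = 1.039694 + 0.245662 = 1.285356.
Q̄ = (S₀/π) × [bracket] = (312/π) × 1.285356 = 127.7 W/m².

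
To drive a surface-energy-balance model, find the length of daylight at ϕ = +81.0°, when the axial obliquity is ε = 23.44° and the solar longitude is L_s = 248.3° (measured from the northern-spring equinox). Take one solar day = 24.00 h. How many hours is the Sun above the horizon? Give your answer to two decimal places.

0.00 h

Solar declination: sin δ = sin ε · sin L_s = sin 23.44° × sin 248.3° = -0.36960, so δ = -21.691°.
cos h₀ = −tan ϕ · tan δ = 2.5114 ≥ 1, so the Sun never rises (polar night) and h₀ = 0.
Daylight = 2h₀/(2π) × 24.00 h = (0.0000/π) × 24.00 = 0.00 h.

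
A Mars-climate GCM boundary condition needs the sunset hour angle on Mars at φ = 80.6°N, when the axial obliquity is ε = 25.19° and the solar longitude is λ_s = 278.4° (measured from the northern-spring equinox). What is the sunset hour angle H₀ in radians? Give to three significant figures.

Solar declination: sin δ = sin ε · sin λ_s = sin 25.19° × sin 278.4° = -0.42106, so δ = -24.901°.
cos H₀ = −tan φ · tan δ = 2.8041 ≥ 1, so the Sun never rises (polar night) and H₀ = 0.

H₀ = 0.00 rad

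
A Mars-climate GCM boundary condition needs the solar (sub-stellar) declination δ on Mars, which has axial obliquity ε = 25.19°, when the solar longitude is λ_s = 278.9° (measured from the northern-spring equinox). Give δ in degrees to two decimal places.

sin δ = sin ε · sin λ_s = sin 25.19° × sin 278.9° = -0.420497.
δ = arcsin(-0.420497) = -24.87°.

δ = -24.87°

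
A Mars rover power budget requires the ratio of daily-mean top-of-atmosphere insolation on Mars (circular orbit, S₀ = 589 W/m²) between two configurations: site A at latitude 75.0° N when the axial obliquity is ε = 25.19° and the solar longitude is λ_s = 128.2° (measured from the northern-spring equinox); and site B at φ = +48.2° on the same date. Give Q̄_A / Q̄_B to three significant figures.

Q̄_A / Q̄_B ≈ 0.949

— Configuration A (φ=+75.0°):
Solar declination: sin δ = sin ε · sin λ_s = sin 25.19° × sin 128.2° = 0.33448, so δ = +19.541°.
cos H₀ = −tan(+75.0°) tan(+19.541°) = -1.3246 ≤ −1 ⇒ polar day, H₀ = π.
Bracket: H₀ sin φ sin δ + cos φ cos δ sin H₀ = 3.1416×0.96593×0.33448 + 0.25882×0.94240×0.00000 = 1.015002 + 0.000000 = 1.015002.
Q̄ = (S₀/π) × [bracket] = (589/π) × 1.015002 = 190.30 W/m².
— Configuration B (φ=+48.2°):
cos H₀ = −tan(+48.2°) tan(+19.541°) = -0.3970, H₀ = 1.9790 rad.
Bracket: H₀ sin φ sin δ + cos φ cos δ sin H₀ = 1.9790×0.74548×0.33448 + 0.66653×0.94240×0.91784 = 0.493460 + 0.576530 = 1.069990.
Q̄ = (S₀/π) × [bracket] = (589/π) × 1.069990 = 200.61 W/m².
Ratio Q̄_A / Q̄_B = 190.30 / 200.61 = 0.9486.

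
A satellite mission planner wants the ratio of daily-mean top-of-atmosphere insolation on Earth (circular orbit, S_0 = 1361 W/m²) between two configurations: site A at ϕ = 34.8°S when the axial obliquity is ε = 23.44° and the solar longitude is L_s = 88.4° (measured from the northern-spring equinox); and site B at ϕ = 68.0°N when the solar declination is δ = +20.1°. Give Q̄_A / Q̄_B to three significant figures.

— Configuration A (ϕ=-34.8°):
Solar declination: sin δ = sin ε · sin L_s = sin 23.44° × sin 88.4° = 0.39763, so δ = +23.430°.
cos h₀ = −tan(-34.8°) tan(+23.430°) = 0.3012, h₀ = 1.2648 rad.
Bracket: h₀ sin ϕ sin δ + cos ϕ cos δ sin h₀ = 1.2648×-0.57071×0.39763 + 0.82115×0.91754×0.95356 = -0.287023 + 0.718448 = 0.431425.
Q̄ = (S_0/π) × [bracket] = (1361/π) × 0.431425 = 186.90 W/m².
— Configuration B (ϕ=+68.0°):
cos h₀ = −tan(+68.0°) tan(+20.100°) = -0.9058, h₀ = 2.7039 rad.
Bracket: h₀ sin ϕ sin δ + cos ϕ cos δ sin h₀ = 2.7039×0.92718×0.34366 + 0.37461×0.93909×0.42381 = 0.861556 + 0.149093 = 1.010649.
Q̄ = (S_0/π) × [bracket] = (1361/π) × 1.010649 = 437.83 W/m².
Ratio Q̄_A / Q̄_B = 186.90 / 437.83 = 0.4269.

Q̄_A / Q̄_B ≈ 0.427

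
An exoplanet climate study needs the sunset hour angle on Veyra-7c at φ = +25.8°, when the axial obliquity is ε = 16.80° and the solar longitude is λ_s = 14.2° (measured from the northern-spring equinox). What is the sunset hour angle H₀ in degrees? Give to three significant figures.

H₀ = 92.0°

Solar declination: sin δ = sin ε · sin λ_s = sin 16.80° × sin 14.2° = 0.07090, so δ = +4.066°.
cos H₀ = −tan φ · tan δ = −tan(+25.8°) × tan(+4.066°) = -0.0344, so H₀ = 1.6052 rad = 91.97°.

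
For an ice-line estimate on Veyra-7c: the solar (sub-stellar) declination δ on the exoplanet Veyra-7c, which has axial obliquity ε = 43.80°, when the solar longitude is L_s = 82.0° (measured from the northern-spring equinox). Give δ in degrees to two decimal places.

sin δ = sin ε · sin L_s = sin 43.80° × sin 82.0° = 0.685407.
δ = arcsin(0.685407) = +43.27°.

δ = +43.27°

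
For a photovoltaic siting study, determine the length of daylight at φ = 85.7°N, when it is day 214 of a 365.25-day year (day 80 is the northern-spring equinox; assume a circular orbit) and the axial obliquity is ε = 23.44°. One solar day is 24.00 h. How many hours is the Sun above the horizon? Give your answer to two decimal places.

Solar longitude: λ_s = 360° × (214 − 80)/365.25 = 132.074°.
sin δ = sin 23.44° × sin 132.074° = 0.29527, so δ = +17.174°.
Sunrise equation: cos H₀ = −tan φ · tan δ = -4.1102 ≤ −1, so the Sun never sets (polar day) and H₀ = π.
Daylight = 2H₀/(2π) × 24.00 h = (3.1416/π) × 24.00 = 24.00 h.

24.00 h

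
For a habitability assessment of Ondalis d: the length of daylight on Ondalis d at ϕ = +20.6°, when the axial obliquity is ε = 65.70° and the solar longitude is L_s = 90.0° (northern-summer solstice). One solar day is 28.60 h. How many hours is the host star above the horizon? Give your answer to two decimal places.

23.25 h

Solar declination: sin δ = sin ε · sin L_s = sin 65.70° × sin 90.0° = 0.91140, so δ = +65.700°.
cos h₀ = −tan ϕ · tan δ = −tan(+20.6°) × tan(+65.700°) = -0.8325, so h₀ = 2.5543 rad = 146.35°.
Daylight = 2h₀/(2π) × 28.60 h = (2.5543/π) × 28.60 = 23.25 h.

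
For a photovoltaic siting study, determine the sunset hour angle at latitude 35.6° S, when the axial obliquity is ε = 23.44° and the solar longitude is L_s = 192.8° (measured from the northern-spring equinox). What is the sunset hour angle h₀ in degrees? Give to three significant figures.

h₀ = 93.6°

Solar declination: sin δ = sin ε · sin L_s = sin 23.44° × sin 192.8° = -0.08813, so δ = -5.056°.
cos h₀ = −tan ϕ · tan δ = −tan(-35.6°) × tan(-5.056°) = -0.0633, so h₀ = 1.6342 rad = 93.63°.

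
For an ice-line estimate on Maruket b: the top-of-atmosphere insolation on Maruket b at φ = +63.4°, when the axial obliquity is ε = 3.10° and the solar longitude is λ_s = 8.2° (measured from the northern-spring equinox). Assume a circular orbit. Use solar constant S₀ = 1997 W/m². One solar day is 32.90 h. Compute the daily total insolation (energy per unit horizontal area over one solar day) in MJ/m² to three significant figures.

34.5 MJ/m²

Solar declination: sin δ = sin ε · sin λ_s = sin 3.10° × sin 8.2° = 0.00771, so δ = +0.442°.
cos H₀ = −tan(+63.4°) tan(+0.442°) = -0.0154, H₀ = 1.5862 rad.
Bracket: H₀ sin φ sin δ + cos φ cos δ sin H₀ = 1.5862×0.89415×0.00771 + 0.44776×0.99997×0.99988 = 0.010935 + 0.447693 = 0.458628.
Q̄ = (S₀/π) × [bracket] = (1997/π) × 0.458628 = 291.53 W/m².
Daily total = Q̄ × 32.90 h × 3600 s/h = 291.53 × 32.90 × 3600 / 10⁶ = 34.53 MJ/m².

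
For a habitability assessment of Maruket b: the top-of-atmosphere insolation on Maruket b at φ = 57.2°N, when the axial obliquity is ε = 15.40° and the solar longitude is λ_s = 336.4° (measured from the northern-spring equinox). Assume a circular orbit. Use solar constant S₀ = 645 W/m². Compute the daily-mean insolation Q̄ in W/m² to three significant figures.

Solar declination: sin δ = sin ε · sin λ_s = sin 15.40° × sin 336.4° = -0.10632, so δ = -6.103°.
cos H₀ = −tan(+57.2°) tan(-6.103°) = 0.1659, H₀ = 1.4041 rad.
Bracket: H₀ sin φ sin δ + cos φ cos δ sin H₀ = 1.4041×0.84057×-0.10632 + 0.54171×0.99433×0.98614 = -0.125484 + 0.531173 = 0.405689.
Q̄ = (S₀/π) × [bracket] = (645/π) × 0.405689 = 83.29 W/m².

Q̄ ≈ 83.3 W/m²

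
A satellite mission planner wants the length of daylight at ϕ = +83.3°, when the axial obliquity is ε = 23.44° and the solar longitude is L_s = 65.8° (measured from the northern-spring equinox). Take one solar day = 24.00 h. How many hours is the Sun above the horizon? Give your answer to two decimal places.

24.00 h

Solar declination: sin δ = sin ε · sin L_s = sin 23.44° × sin 65.8° = 0.36283, so δ = +21.274°.
Sunrise equation: cos h₀ = −tan ϕ · tan δ = -3.3145 ≤ −1, so the Sun never sets (polar day) and h₀ = π.
Daylight = 2h₀/(2π) × 24.00 h = (3.1416/π) × 24.00 = 24.00 h.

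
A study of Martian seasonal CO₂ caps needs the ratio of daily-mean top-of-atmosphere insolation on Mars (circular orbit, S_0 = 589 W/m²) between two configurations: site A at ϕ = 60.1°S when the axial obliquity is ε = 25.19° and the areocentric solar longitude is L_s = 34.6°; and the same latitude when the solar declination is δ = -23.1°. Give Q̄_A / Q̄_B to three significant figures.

— Configuration A (ϕ=-60.1°):
sin δ = sin 25.19° × sin 34.6° = 0.24169, so δ = +13.986°.
cos h₀ = −tan(-60.1°) tan(+13.986°) = 0.4331, h₀ = 1.1228 rad.
Bracket: h₀ sin ϕ sin δ + cos ϕ cos δ sin h₀ = 1.1228×-0.86690×0.24169 + 0.49849×0.97035×0.90132 = -0.235250 + 0.435977 = 0.200727.
Q̄ = (S_0/π) × [bracket] = (589/π) × 0.200727 = 37.633 W/m².
— Configuration B (ϕ=-60.1°):
cos h₀ = −tan(-60.1°) tan(-23.100°) = -0.7418, h₀ = 2.4065 rad.
Bracket: h₀ sin ϕ sin δ + cos ϕ cos δ sin h₀ = 2.4065×-0.86690×-0.39234 + 0.49849×0.91982×0.67066 = 0.818498 + 0.307512 = 1.126010.
Q̄ = (S_0/π) × [bracket] = (589/π) × 1.126010 = 211.11 W/m².
Ratio Q̄_A / Q̄_B = 37.633 / 211.11 = 0.1783.

Q̄_A / Q̄_B ≈ 0.178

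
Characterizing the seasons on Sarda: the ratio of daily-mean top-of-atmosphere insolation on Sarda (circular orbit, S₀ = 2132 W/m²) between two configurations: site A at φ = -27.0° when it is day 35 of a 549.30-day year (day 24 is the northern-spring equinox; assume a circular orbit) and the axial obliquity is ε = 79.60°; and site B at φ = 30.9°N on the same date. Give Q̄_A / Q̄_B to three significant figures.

Q̄_A / Q̄_B ≈ 0.837

— Configuration A (φ=-27.0°):
Solar longitude: λ_s = 360° × (35 − 24)/549.30 = 7.209°.
sin δ = sin 79.60° × sin 7.209° = 0.12343, so δ = +7.090°.
cos H₀ = −tan(-27.0°) tan(+7.090°) = 0.0634, H₀ = 1.5074 rad.
Bracket: H₀ sin φ sin δ + cos φ cos δ sin H₀ = 1.5074×-0.45399×0.12343 + 0.89101×0.99235×0.99799 = -0.084469 + 0.882417 = 0.797948.
Q̄ = (S₀/π) × [bracket] = (2132/π) × 0.797948 = 541.52 W/m².
— Configuration B (φ=+30.9°):
cos H₀ = −tan(+30.9°) tan(+7.090°) = -0.0744, H₀ = 1.6453 rad.
Bracket: H₀ sin φ sin δ + cos φ cos δ sin H₀ = 1.6453×0.51354×0.12343 + 0.85806×0.99235×0.99723 = 0.104289 + 0.849137 = 0.953426.
Q̄ = (S₀/π) × [bracket] = (2132/π) × 0.953426 = 647.03 W/m².
Ratio Q̄_A / Q̄_B = 541.52 / 647.03 = 0.8369.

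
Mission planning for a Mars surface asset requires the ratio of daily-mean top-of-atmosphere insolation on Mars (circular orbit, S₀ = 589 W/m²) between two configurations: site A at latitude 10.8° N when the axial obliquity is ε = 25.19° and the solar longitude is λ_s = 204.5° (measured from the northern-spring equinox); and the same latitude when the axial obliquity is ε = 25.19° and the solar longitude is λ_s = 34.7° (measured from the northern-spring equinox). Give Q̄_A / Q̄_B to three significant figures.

— Configuration A (φ=+10.8°):
Solar declination: sin δ = sin ε · sin λ_s = sin 25.19° × sin 204.5° = -0.17650, so δ = -10.166°.
cos H₀ = −tan(+10.8°) tan(-10.166°) = 0.0342, H₀ = 1.5366 rad.
Bracket: H₀ sin φ sin δ + cos φ cos δ sin H₀ = 1.5366×0.18738×-0.17650 + 0.98229×0.98430×0.99941 = -0.050819 + 0.966298 = 0.915479.
Q̄ = (S₀/π) × [bracket] = (589/π) × 0.915479 = 171.64 W/m².
— Configuration B (φ=+10.8°):
Solar declination: sin δ = sin ε · sin λ_s = sin 25.19° × sin 34.7° = 0.24230, so δ = +14.022°.
cos H₀ = −tan(+10.8°) tan(+14.022°) = -0.0476, H₀ = 1.6185 rad.
Bracket: H₀ sin φ sin δ + cos φ cos δ sin H₀ = 1.6185×0.18738×0.24230 + 0.98229×0.97020×0.99886 = 0.073483 + 0.951931 = 1.025414.
Q̄ = (S₀/π) × [bracket] = (589/π) × 1.025414 = 192.25 W/m².
Ratio Q̄_A / Q̄_B = 171.64 / 192.25 = 0.8928.

Q̄_A / Q̄_B ≈ 0.893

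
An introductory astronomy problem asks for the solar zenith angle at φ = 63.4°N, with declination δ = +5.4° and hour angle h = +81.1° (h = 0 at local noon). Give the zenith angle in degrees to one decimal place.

θ_z = 81.2°

cos θ_z = sin φ sin δ + cos φ cos δ cos h = 0.084147 + 0.068966 = 0.153113.
θ_z = arccos(0.153113) = 81.2°.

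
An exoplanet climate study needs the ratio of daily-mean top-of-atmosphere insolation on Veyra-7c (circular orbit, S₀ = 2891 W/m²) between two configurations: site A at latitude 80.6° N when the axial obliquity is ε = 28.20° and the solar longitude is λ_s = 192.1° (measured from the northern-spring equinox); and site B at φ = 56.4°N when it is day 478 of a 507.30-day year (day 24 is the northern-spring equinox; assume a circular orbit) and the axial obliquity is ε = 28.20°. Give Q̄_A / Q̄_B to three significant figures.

— Configuration A (φ=+80.6°):
Solar declination: sin δ = sin ε · sin λ_s = sin 28.20° × sin 192.1° = -0.09906, so δ = -5.685°.
cos H₀ = −tan(+80.6°) tan(-5.685°) = 0.6013, H₀ = 0.9257 rad.
Bracket: H₀ sin φ sin δ + cos φ cos δ sin H₀ = 0.9257×0.98657×-0.09906 + 0.16333×0.99508×0.79902 = -0.090468 + 0.129862 = 0.039394.
Q̄ = (S₀/π) × [bracket] = (2891/π) × 0.039394 = 36.252 W/m².
— Configuration B (φ=+56.4°):
Solar longitude: λ_s = 360° × (478 − 24)/507.30 = 322.176°.
sin δ = sin 28.20° × sin 322.176° = -0.28978, so δ = -16.845°.
cos H₀ = −tan(+56.4°) tan(-16.845°) = 0.4557, H₀ = 1.0976 rad.
Bracket: H₀ sin φ sin δ + cos φ cos δ sin H₀ = 1.0976×0.83292×-0.28978 + 0.55339×0.95709×0.89013 = -0.264921 + 0.471452 = 0.206531.
Q̄ = (S₀/π) × [bracket] = (2891/π) × 0.206531 = 190.06 W/m².
Ratio Q̄_A / Q̄_B = 36.252 / 190.06 = 0.1907.

Q̄_A / Q̄_B ≈ 0.191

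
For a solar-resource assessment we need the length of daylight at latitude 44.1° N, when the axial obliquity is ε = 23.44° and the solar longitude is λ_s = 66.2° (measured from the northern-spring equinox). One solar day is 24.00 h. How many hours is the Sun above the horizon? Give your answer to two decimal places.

14.97 h

Solar declination: sin δ = sin ε · sin λ_s = sin 23.44° × sin 66.2° = 0.36396, so δ = +21.344°.
cos H₀ = −tan φ · tan δ = −tan(+44.1°) × tan(+21.344°) = -0.3787, so H₀ = 1.9592 rad = 112.25°.
Daylight = 2H₀/(2π) × 24.00 h = (1.9592/π) × 24.00 = 14.97 h.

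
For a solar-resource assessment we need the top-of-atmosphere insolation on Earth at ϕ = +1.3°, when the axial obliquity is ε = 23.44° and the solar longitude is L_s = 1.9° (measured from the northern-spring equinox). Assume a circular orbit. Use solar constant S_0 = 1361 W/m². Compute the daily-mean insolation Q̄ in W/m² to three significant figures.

Q̄ ≈ 433 W/m²

Solar declination: sin δ = sin ε · sin L_s = sin 23.44° × sin 1.9° = 0.01319, so δ = +0.756°.
cos h₀ = −tan(+1.3°) tan(+0.756°) = -0.0003, h₀ = 1.5711 rad.
Bracket: h₀ sin ϕ sin δ + cos ϕ cos δ sin h₀ = 1.5711×0.02269×0.01319 + 0.99974×0.99991×1.00000 = 0.000470 + 0.999650 = 1.000120.
Q̄ = (S_0/π) × [bracket] = (1361/π) × 1.000120 = 433.3 W/m².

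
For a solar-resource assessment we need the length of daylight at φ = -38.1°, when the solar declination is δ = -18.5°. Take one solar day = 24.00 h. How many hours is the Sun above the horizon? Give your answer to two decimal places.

14.03 h

cos H₀ = −tan φ · tan δ = −tan(-38.1°) × tan(-18.500°) = -0.2624, so H₀ = 1.8363 rad = 105.21°.
Daylight = 2H₀/(2π) × 24.00 h = (1.8363/π) × 24.00 = 14.03 h.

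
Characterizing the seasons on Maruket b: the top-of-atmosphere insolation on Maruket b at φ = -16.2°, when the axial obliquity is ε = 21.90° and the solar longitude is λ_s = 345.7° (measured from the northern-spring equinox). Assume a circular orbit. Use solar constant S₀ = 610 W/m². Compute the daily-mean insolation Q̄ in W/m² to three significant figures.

Solar declination: sin δ = sin ε · sin λ_s = sin 21.90° × sin 345.7° = -0.09213, so δ = -5.286°.
cos H₀ = −tan(-16.2°) tan(-5.286°) = -0.0269, H₀ = 1.5977 rad.
Bracket: H₀ sin φ sin δ + cos φ cos δ sin H₀ = 1.5977×-0.27899×-0.09213 + 0.96029×0.99575×0.99964 = 0.041066 + 0.955865 = 0.996931.
Q̄ = (S₀/π) × [bracket] = (610/π) × 0.996931 = 193.6 W/m².

Q̄ ≈ 194 W/m²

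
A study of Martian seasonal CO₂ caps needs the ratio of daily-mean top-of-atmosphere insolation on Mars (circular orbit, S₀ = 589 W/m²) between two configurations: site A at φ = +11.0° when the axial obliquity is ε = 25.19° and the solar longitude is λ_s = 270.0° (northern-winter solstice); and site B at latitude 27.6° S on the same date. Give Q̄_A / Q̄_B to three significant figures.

Q̄_A / Q̄_B ≈ 0.673

— Configuration A (φ=+11.0°):
Solar declination: sin δ = sin ε · sin λ_s = sin 25.19° × sin 270.0° = -0.42562, so δ = -25.190°.
cos H₀ = −tan(+11.0°) tan(-25.190°) = 0.0914, H₀ = 1.4792 rad.
Bracket: H₀ sin φ sin δ + cos φ cos δ sin H₀ = 1.4792×0.19081×-0.42562 + 0.98163×0.90490×0.99581 = -0.120130 + 0.884555 = 0.764425.
Q̄ = (S₀/π) × [bracket] = (589/π) × 0.764425 = 143.32 W/m².
— Configuration B (φ=-27.6°):
cos H₀ = −tan(-27.6°) tan(-25.190°) = -0.2459, H₀ = 1.8192 rad.
Bracket: H₀ sin φ sin δ + cos φ cos δ sin H₀ = 1.8192×-0.46330×-0.42562 + 0.88620×0.90490×0.96930 = 0.358728 + 0.777303 = 1.136031.
Q̄ = (S₀/π) × [bracket] = (589/π) × 1.136031 = 212.99 W/m².
Ratio Q̄_A / Q̄_B = 143.32 / 212.99 = 0.6729.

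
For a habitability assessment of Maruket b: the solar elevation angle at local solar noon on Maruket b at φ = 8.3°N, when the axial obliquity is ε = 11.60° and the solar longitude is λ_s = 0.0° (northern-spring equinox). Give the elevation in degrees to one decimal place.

81.7°

Solar declination: sin δ = sin ε · sin λ_s = sin 11.60° × sin 0.0° = 0.00000, so δ = +0.000°.
At local noon the hour angle is zero, so the zenith angle equals |φ − δ| = |+8.3° − (+0.000°)| = 8.300°.
Elevation = 90° − 8.300° = 81.7°.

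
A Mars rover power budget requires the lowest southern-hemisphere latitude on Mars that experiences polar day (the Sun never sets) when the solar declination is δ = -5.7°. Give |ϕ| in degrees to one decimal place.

|ϕ| = 84.3°

Polar day requires cos h₀ = −tan ϕ tan δ ≤ −1, i.e. tan ϕ tan δ ≥ 1.
The boundary is |tan ϕ| · |tan δ| = 1, so |ϕ| = 90° − |δ| = 90° − 5.7° = 84.3° in the southern hemisphere.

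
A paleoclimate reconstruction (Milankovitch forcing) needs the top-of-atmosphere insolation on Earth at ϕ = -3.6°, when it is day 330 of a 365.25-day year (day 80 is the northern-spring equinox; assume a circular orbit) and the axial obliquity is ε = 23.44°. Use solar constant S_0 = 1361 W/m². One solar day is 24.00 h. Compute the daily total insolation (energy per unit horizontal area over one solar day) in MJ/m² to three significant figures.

Solar longitude: L_s = 360° × (330 − 80)/365.25 = 246.407°.
sin δ = sin 23.44° × sin 246.407° = -0.36454, so δ = -21.379°.
cos h₀ = −tan(-3.6°) tan(-21.379°) = -0.0246, h₀ = 1.5954 rad.
Bracket: h₀ sin ϕ sin δ + cos ϕ cos δ sin h₀ = 1.5954×-0.06279×-0.36454 + 0.99803×0.93119×0.99970 = 0.036518 + 0.929077 = 0.965595.
Q̄ = (S_0/π) × [bracket] = (1361/π) × 0.965595 = 418.31 W/m².
Daily total = Q̄ × 24.00 h × 3600 s/h = 418.31 × 24.00 × 3600 / 10⁶ = 36.14 MJ/m².

36.1 MJ/m²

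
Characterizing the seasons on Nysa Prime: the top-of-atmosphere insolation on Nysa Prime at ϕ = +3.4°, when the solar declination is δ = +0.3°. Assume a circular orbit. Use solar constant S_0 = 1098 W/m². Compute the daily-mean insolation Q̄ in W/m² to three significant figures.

Q̄ ≈ 349 W/m²

cos h₀ = −tan(+3.4°) tan(+0.300°) = -0.0003, h₀ = 1.5711 rad.
Bracket: h₀ sin ϕ sin δ + cos ϕ cos δ sin h₀ = 1.5711×0.05931×0.00524 + 0.99824×0.99999×1.00000 = 0.000488 + 0.998230 = 0.998718.
Q̄ = (S_0/π) × [bracket] = (1098/π) × 0.998718 = 349.1 W/m².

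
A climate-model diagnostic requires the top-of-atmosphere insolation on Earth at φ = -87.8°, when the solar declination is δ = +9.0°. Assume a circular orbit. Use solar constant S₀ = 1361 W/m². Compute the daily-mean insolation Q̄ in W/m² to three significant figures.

cos H₀ = −tan(-87.8°) tan(+9.000°) = 4.1229 ≥ 1 ⇒ polar night, H₀ = 0 and Q̄ = 0.

Q̄ ≈ 0.00 W/m²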